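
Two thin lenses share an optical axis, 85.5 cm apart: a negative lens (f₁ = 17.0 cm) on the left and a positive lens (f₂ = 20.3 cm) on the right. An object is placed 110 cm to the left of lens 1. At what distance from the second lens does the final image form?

25.5 cm

Lens 1 is diverging, so f₁ = −17.0 cm.
Lens 1: 1/d_i1 = 1/f₁ − 1/d_o1 = 1/(-17.0) − 1/(110) = -0.06791, so d_i1 = -14.72 cm.
The intermediate image is 14.72 cm to the left of lens 1 (virtual), which is 85.5 − (-14.72) = 100.2 cm to the left of lens 2, so d_o2 = +100.2 cm.
Lens 2: 1/d_i2 = 1/f₂ − 1/d_o2 = 1/(20.3) − 1/(100.2) = 0.03928, so d_i2 = 25.5 cm.
The final image is real, 25.5 cm to the right of lens 2 (overall magnification ≈ -0.034).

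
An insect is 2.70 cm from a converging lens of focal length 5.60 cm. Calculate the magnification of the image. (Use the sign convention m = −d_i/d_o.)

1/d_i = 1/f − 1/d_o = 1/(5.600) − 1/(2.70) = -0.1918, so d_i = -5.214 cm.
m = −d_i/d_o = −(-5.214)/(2.70) = +1.93.
The image is virtual, upright and enlarged, on the same side as the object.

m = +1.93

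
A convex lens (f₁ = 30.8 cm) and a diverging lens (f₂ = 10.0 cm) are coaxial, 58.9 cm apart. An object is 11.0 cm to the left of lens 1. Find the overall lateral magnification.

m = +0.181

Lens 1: 1/d_i1 = 1/(30.8) − 1/(11.0) = -0.05844, so d_i1 = -17.11 cm; m₁ = −d_i1/d_o1 = +1.555.
d_o2 = 58.9 − (-17.11) = 76.01 cm.
f₂ = −10.0 cm (diverging).
Lens 2: 1/d_i2 = 1/(-10.0) − 1/(76.01) = -0.1132, so d_i2 = -8.837 cm; m₂ = −d_i2/d_o2 = +0.1163.
m = m₁·m₂ = (+1.555)(+0.1163) = +0.181.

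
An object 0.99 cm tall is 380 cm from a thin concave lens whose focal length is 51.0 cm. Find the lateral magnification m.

m = +0.118

For a concave lens, f = -51.0 cm.
1/d_i = 1/f − 1/d_o = 1/(-51.00) − 1/(380) = -0.02224, so d_i = -44.97 cm.
m = −d_i/d_o = −(-44.97)/(380) = +0.118.
The image is virtual, upright and reduced, on the same side as the object.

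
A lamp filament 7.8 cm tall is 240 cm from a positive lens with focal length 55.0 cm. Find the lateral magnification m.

m = -0.297

1/d_i = 1/f − 1/d_o = 1/(55.00) − 1/(240) = 0.01402, so d_i = 71.35 cm.
m = −d_i/d_o = −(71.35)/(240) = -0.297.
The image is real, inverted and reduced, on the far side of the lens.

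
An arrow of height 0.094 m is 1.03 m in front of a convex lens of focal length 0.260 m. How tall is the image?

1/d_i = 1/f − 1/d_o = 1/(0.2600) − 1/(1.03) = 2.875, so d_i = 0.3478 m.
m = −d_i/d_o = -0.3377.
|h_i| = |m|·h_o = 0.3377 × 0.094 = 0.0317 m. The image is real, inverted and reduced, on the far side of the lens.

0.0317 m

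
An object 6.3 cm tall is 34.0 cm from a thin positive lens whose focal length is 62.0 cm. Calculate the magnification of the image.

m = +2.21

1/d_i = 1/f − 1/d_o = 1/(62.00) − 1/(34.0) = -0.01328, so d_i = -75.29 cm.
m = −d_i/d_o = −(-75.29)/(34.0) = +2.21.
The image is virtual, upright and enlarged, on the same side as the object.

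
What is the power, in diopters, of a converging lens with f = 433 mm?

P = +2.31 D

f = 43.3 cm = 0.433 m.
P = 1/f = 1/(0.433 m) = +2.31 D.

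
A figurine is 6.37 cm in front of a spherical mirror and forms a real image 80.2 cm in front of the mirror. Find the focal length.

f = 5.90 cm (concave)

Real image ⇒ d_i = +80.2 cm.
1/f = 1/d_o + 1/d_i = 1/(6.37) + 1/(80.2) = 0.1695, so f = 5.90 cm.
Since f is positive, the spherical mirror is concave.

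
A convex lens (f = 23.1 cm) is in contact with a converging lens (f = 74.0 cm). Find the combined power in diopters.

P₁ = 1/f₁ = 1/(0.231 m) = +4.329 D; P₂ = 1/f₂ = 1/(0.740 m) = +1.351 D.
For thin lenses in contact, P = P₁ + P₂ = (+4.329) + (+1.351) = +5.68 D.

P = +5.68 D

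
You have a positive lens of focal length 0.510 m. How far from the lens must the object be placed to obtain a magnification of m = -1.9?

0.778 m

m = −d_i/d_o ⇒ d_i = −m·d_o.
1/f = 1/d_o + 1/d_i = 1/d_o − 1/(m·d_o) = (1 − 1/m)/d_o, so d_o = f(1 − 1/m) = (0.5100)(1 − 1/(-1.9)) = 0.778 m.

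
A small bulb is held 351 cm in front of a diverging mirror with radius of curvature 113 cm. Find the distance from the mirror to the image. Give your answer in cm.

f = R/2 = 113/2 = 56.50 cm; for a diverging mirror, f = -56.50 cm.
Mirror equation: 1/q = 1/f − 1/p = 1/(-56.50) − 1/(351) = -0.01770 − 0.002849 = -0.02055, so q = -48.7 cm.
The image is virtual, upright and reduced, behind the mirror.

48.7 cm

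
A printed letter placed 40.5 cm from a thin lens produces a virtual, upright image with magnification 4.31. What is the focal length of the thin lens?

m = −d_i/d_o ⇒ d_i = −m·d_o = −(+4.31)·(40.5) = -174.6 cm.
1/f = 1/d_o + 1/d_i = 1/(40.5) + 1/(-174.6) = 0.01896, so f = 52.7 cm.
Since f is positive, the thin lens is converging.

f = 52.7 cm (converging)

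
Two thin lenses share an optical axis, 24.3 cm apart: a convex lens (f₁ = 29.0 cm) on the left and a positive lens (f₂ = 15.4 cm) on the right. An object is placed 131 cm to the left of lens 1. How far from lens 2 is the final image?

7.03 cm

Lens 1: 1/d_i1 = 1/f₁ − 1/d_o1 = 1/(29.0) − 1/(131) = 0.02685, so d_i1 = 37.25 cm.
The intermediate image is 37.25 cm to the right of lens 1, which lies 12.95 cm to the right of lens 2 — a virtual object — so d_o2 = −12.95 cm.
Lens 2: 1/d_i2 = 1/f₂ − 1/d_o2 = 1/(15.4) − 1/(-12.95) = 0.1422, so d_i2 = 7.03 cm.
The final image is real, 7.03 cm to the right of lens 2 (overall magnification ≈ -0.15).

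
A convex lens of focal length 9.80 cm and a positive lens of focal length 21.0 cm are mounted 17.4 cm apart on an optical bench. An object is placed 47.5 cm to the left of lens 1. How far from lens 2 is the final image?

6.65 cm

Lens 1: 1/d_i1 = 1/f₁ − 1/d_o1 = 1/(9.80) − 1/(47.5) = 0.08099, so d_i1 = 12.35 cm.
The intermediate image is 12.35 cm to the right of lens 1, which is 17.4 − (12.35) = 5.050 cm to the left of lens 2, so d_o2 = +5.050 cm.
Lens 2: 1/d_i2 = 1/f₂ − 1/d_o2 = 1/(21.0) − 1/(5.050) = -0.1504, so d_i2 = -6.65 cm.
The final image is virtual, 6.65 cm to the left of lens 2 (overall magnification ≈ -0.34).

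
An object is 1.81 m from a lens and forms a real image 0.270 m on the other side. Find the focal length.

f = 0.235 m (converging)

Real image ⇒ d_i = +0.270 m.
1/f = 1/d_o + 1/d_i = 1/(1.81) + 1/(0.270) = 4.256, so f = 0.235 m.
Since f is positive, the lens is converging.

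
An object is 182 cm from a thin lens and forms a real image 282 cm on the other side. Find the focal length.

Real image ⇒ d_i = +282 cm.
1/f = 1/d_o + 1/d_i = 1/(182) + 1/(282) = 0.009041, so f = 111 cm.
Since f is positive, the thin lens is converging.

f = 111 cm (converging)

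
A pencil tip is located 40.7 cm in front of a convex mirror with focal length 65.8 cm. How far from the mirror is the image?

25.1 cm

For a convex mirror, f = -65.8 cm.
Mirror equation: 1/d_i = 1/f − 1/d_o = 1/(-65.80) − 1/(40.7) = -0.01520 − 0.02457 = -0.03977, so d_i = -25.1 cm.
The image is virtual, upright and reduced, behind the mirror.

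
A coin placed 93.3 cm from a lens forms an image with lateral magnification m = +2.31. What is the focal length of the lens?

m = −d_i/d_o ⇒ d_i = −m·d_o = −(+2.31)·(93.3) = -215.5 cm.
1/f = 1/d_o + 1/d_i = 1/(93.3) + 1/(-215.5) = 0.006078, so f = 165 cm.
Since f is positive, the lens is converging.

f = 165 cm (converging)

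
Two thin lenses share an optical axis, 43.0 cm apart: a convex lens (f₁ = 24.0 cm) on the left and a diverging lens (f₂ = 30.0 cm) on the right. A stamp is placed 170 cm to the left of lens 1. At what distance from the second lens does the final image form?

10.0 cm

Lens 1: 1/d_i1 = 1/f₁ − 1/d_o1 = 1/(24.0) − 1/(170) = 0.03578, so d_i1 = 27.95 cm.
The intermediate image is 27.95 cm to the right of lens 1, which is 43.0 − (27.95) = 15.05 cm to the left of lens 2, so d_o2 = +15.05 cm.
Lens 2 is diverging, so f₂ = −30.0 cm.
Lens 2: 1/d_i2 = 1/f₂ − 1/d_o2 = 1/(-30.0) − 1/(15.05) = -0.09978, so d_i2 = -10.0 cm.
The final image is virtual, 10.0 cm to the left of lens 2 (overall magnification ≈ -0.11).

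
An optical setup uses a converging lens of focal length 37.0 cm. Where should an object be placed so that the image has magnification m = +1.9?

17.5 cm

m = −d_i/d_o ⇒ d_i = −m·d_o.
1/f = 1/d_o + 1/d_i = 1/d_o − 1/(m·d_o) = (1 − 1/m)/d_o, so d_o = f(1 − 1/m) = (37.00)(1 − 1/(+1.9)) = 17.5 cm.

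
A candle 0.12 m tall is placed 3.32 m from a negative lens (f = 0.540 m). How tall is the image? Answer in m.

0.0168 m

For a negative lens, f = -0.540 m.
1/d_i = 1/f − 1/d_o = 1/(-0.5400) − 1/(3.32) = -2.153, so d_i = -0.4645 m.
m = −d_i/d_o = +0.1399.
|h_i| = |m|·h_o = 0.1399 × 0.12 = 0.0168 m. The image is virtual, upright and reduced, on the same side as the object.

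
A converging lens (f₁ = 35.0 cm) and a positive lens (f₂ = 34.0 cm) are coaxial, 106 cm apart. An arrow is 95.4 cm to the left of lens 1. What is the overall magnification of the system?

m = +1.18

Lens 1: 1/d_i1 = 1/(35.0) − 1/(95.4) = 0.01809, so d_i1 = 55.28 cm; m₁ = −d_i1/d_o1 = -0.5795.
d_o2 = 106 − (55.28) = 50.72 cm.
Lens 2: 1/d_i2 = 1/(34.0) − 1/(50.72) = 0.009696, so d_i2 = 103.1 cm; m₂ = −d_i2/d_o2 = -2.033.
m = m₁·m₂ = (-0.5795)(-2.033) = +1.18.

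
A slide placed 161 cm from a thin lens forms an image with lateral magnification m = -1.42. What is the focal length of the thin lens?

f = 94.5 cm (converging)

m = −d_i/d_o ⇒ d_i = −m·d_o = −(-1.42)·(161) = 228.6 cm.
1/f = 1/d_o + 1/d_i = 1/(161) + 1/(228.6) = 0.01059, so f = 94.5 cm.
Since f is positive, the thin lens is converging.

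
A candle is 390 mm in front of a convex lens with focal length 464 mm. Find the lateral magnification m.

1/d_i = 1/f − 1/d_o = 1/(464.0) − 1/(390) = -0.0004089, so d_i = -2445 mm.
m = −d_i/d_o = −(-2445)/(390) = +6.27.
The image is virtual, upright and enlarged, on the same side as the object.

m = +6.27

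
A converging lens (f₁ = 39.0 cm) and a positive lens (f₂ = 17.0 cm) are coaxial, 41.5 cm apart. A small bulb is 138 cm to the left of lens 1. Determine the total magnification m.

m = -0.224

Lens 1: 1/d_i1 = 1/(39.0) − 1/(138) = 0.01839, so d_i1 = 54.36 cm; m₁ = −d_i1/d_o1 = -0.3939.
d_o2 = 41.5 − (54.36) = -12.86 cm (virtual object).
Lens 2: 1/d_i2 = 1/(17.0) − 1/(-12.86) = 0.1366, so d_i2 = 7.322 cm; m₂ = −d_i2/d_o2 = +0.5693.
m = m₁·m₂ = (-0.3939)(+0.5693) = -0.224.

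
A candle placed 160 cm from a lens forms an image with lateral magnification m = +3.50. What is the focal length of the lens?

m = −d_i/d_o ⇒ d_i = −m·d_o = −(+3.50)·(160) = -560.0 cm.
1/f = 1/d_o + 1/d_i = 1/(160) + 1/(-560.0) = 0.004464, so f = 224 cm.
Since f is positive, the lens is converging.

f = 224 cm (converging)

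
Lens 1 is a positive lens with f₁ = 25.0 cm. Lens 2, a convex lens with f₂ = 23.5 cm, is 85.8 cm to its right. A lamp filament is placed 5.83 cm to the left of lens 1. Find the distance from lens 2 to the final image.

31.4 cm

Lens 1: 1/d_i1 = 1/f₁ − 1/d_o1 = 1/(25.0) − 1/(5.83) = -0.1315, so d_i1 = -7.603 cm.
The intermediate image is 7.603 cm to the left of lens 1 (virtual), which is 85.8 − (-7.603) = 93.40 cm to the left of lens 2, so d_o2 = +93.40 cm.
Lens 2: 1/d_i2 = 1/f₂ − 1/d_o2 = 1/(23.5) − 1/(93.40) = 0.03185, so d_i2 = 31.4 cm.
The final image is real, 31.4 cm to the right of lens 2 (overall magnification ≈ -0.44).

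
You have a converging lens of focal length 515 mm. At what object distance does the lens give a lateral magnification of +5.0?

412 mm

m = −d_i/d_o ⇒ d_i = −m·d_o.
1/f = 1/d_o + 1/d_i = 1/d_o − 1/(m·d_o) = (1 − 1/m)/d_o, so d_o = f(1 − 1/m) = (515.0)(1 − 1/(+5.0)) = 412 mm.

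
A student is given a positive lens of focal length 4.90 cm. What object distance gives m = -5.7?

m = −d_i/d_o ⇒ d_i = −m·d_o.
1/f = 1/d_o + 1/d_i = 1/d_o − 1/(m·d_o) = (1 − 1/m)/d_o, so d_o = f(1 − 1/m) = (4.900)(1 − 1/(-5.7)) = 5.76 cm.

5.76 cm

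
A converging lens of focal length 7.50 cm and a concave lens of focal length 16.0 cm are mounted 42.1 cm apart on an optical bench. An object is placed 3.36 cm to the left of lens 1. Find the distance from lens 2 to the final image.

Lens 1: 1/d_i1 = 1/f₁ − 1/d_o1 = 1/(7.50) − 1/(3.36) = -0.1643, so d_i1 = -6.087 cm.
The intermediate image is 6.087 cm to the left of lens 1 (virtual), which is 42.1 − (-6.087) = 48.19 cm to the left of lens 2, so d_o2 = +48.19 cm.
Lens 2 is diverging, so f₂ = −16.0 cm.
Lens 2: 1/d_i2 = 1/f₂ − 1/d_o2 = 1/(-16.0) − 1/(48.19) = -0.08325, so d_i2 = -12.0 cm.
The final image is virtual, 12.0 cm to the left of lens 2 (overall magnification ≈ 0.45).

12.0 cm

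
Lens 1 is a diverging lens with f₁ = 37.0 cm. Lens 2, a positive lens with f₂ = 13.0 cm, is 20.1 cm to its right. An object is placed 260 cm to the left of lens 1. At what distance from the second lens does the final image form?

17.3 cm

Lens 1 is diverging, so f₁ = −37.0 cm.
Lens 1: 1/d_i1 = 1/f₁ − 1/d_o1 = 1/(-37.0) − 1/(260) = -0.03087, so d_i1 = -32.39 cm.
The intermediate image is 32.39 cm to the left of lens 1 (virtual), which is 20.1 − (-32.39) = 52.49 cm to the left of lens 2, so d_o2 = +52.49 cm.
Lens 2: 1/d_i2 = 1/f₂ − 1/d_o2 = 1/(13.0) − 1/(52.49) = 0.05787, so d_i2 = 17.3 cm.
The final image is real, 17.3 cm to the right of lens 2 (overall magnification ≈ -0.041).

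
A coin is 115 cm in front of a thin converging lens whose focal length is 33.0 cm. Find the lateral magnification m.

m = -0.402

1/d_i = 1/f − 1/d_o = 1/(33.00) − 1/(115) = 0.02161, so d_i = 46.28 cm.
m = −d_i/d_o = −(46.28)/(115) = -0.402.
The image is real, inverted and reduced, on the far side of the lens.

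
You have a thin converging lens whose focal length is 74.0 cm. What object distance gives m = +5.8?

m = −d_i/d_o ⇒ d_i = −m·d_o.
1/f = 1/d_o + 1/d_i = 1/d_o − 1/(m·d_o) = (1 − 1/m)/d_o, so d_o = f(1 − 1/m) = (74.00)(1 − 1/(+5.8)) = 61.2 cm.

61.2 cm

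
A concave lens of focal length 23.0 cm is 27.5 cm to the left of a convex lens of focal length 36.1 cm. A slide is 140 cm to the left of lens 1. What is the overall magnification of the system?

m = -0.457

f₁ = −23.0 cm (diverging).
Lens 1: 1/d_i1 = 1/(-23.0) − 1/(140) = -0.05062, so d_i1 = -19.75 cm; m₁ = −d_i1/d_o1 = +0.1411.
d_o2 = 27.5 − (-19.75) = 47.25 cm.
Lens 2: 1/d_i2 = 1/(36.1) − 1/(47.25) = 0.006537, so d_i2 = 153.0 cm; m₂ = −d_i2/d_o2 = -3.238.
m = m₁·m₂ = (+0.1411)(-3.238) = -0.457.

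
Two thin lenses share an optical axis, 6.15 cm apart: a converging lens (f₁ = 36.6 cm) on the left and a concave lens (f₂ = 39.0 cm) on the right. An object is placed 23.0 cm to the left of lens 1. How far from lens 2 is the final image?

24.8 cm

Lens 1: 1/d_i1 = 1/f₁ − 1/d_o1 = 1/(36.6) − 1/(23.0) = -0.01616, so d_i1 = -61.90 cm.
The intermediate image is 61.90 cm to the left of lens 1 (virtual), which is 6.15 − (-61.90) = 68.05 cm to the left of lens 2, so d_o2 = +68.05 cm.
Lens 2 is diverging, so f₂ = −39.0 cm.
Lens 2: 1/d_i2 = 1/f₂ − 1/d_o2 = 1/(-39.0) − 1/(68.05) = -0.04034, so d_i2 = -24.8 cm.
The final image is virtual, 24.8 cm to the left of lens 2 (overall magnification ≈ 0.98).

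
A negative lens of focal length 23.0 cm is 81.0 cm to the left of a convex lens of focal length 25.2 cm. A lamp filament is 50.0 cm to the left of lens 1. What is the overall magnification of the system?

m = -0.111

f₁ = −23.0 cm (diverging).
Lens 1: 1/d_i1 = 1/(-23.0) − 1/(50.0) = -0.06348, so d_i1 = -15.75 cm; m₁ = −d_i1/d_o1 = +0.3150.
d_o2 = 81.0 − (-15.75) = 96.75 cm.
Lens 2: 1/d_i2 = 1/(25.2) − 1/(96.75) = 0.02935, so d_i2 = 34.08 cm; m₂ = −d_i2/d_o2 = -0.3522.
m = m₁·m₂ = (+0.3150)(-0.3522) = -0.111.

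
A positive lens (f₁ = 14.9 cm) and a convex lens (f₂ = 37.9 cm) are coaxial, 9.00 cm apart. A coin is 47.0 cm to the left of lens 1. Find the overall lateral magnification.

Lens 1: 1/d_i1 = 1/(14.9) − 1/(47.0) = 0.04584, so d_i1 = 21.82 cm; m₁ = −d_i1/d_o1 = -0.4643.
d_o2 = 9.00 − (21.82) = -12.82 cm (virtual object).
Lens 2: 1/d_i2 = 1/(37.9) − 1/(-12.82) = 0.1044, so d_i2 = 9.580 cm; m₂ = −d_i2/d_o2 = +0.7472.
m = m₁·m₂ = (-0.4643)(+0.7472) = -0.347.

m = -0.347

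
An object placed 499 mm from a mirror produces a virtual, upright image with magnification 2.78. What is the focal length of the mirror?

m = −d_i/d_o ⇒ d_i = −m·d_o = −(+2.78)·(499) = -1387 mm.
1/f = 1/d_o + 1/d_i = 1/(499) + 1/(-1387) = 0.001283, so f = 779 mm.
Since f is positive, the mirror is concave.

f = 779 mm (concave)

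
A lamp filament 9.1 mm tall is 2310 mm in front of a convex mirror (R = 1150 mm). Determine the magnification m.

f = R/2 = 1150/2 = 575.0 mm; for a convex mirror, f = -575.0 mm.
1/d_i = 1/f − 1/d_o = 1/(-575.0) − 1/(2310) = -0.002172, so d_i = -460.4 mm.
m = −d_i/d_o = −(-460.4)/(2310) = +0.199.
The image is virtual, upright and reduced, behind the mirror.

m = +0.199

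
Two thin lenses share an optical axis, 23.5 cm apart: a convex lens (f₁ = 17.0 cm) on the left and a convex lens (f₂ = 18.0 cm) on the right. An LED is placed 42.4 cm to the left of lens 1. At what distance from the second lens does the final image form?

3.84 cm

Lens 1: 1/d_i1 = 1/f₁ − 1/d_o1 = 1/(17.0) − 1/(42.4) = 0.03524, so d_i1 = 28.38 cm.
The intermediate image is 28.38 cm to the right of lens 1, which lies 4.880 cm to the right of lens 2 — a virtual object — so d_o2 = −4.880 cm.
Lens 2: 1/d_i2 = 1/f₂ − 1/d_o2 = 1/(18.0) − 1/(-4.880) = 0.2605, so d_i2 = 3.84 cm.
The final image is real, 3.84 cm to the right of lens 2 (overall magnification ≈ -0.53).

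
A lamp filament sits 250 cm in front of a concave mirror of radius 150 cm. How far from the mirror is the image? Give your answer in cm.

f = R/2 = 150/2 = 75.00 cm.
Mirror equation: 1/q = 1/f − 1/p = 1/(75.00) − 1/(250) = 0.01333 − 0.004000 = 0.009333, so q = 107 cm.
The image is real, inverted and reduced, in front of the mirror.

107 cm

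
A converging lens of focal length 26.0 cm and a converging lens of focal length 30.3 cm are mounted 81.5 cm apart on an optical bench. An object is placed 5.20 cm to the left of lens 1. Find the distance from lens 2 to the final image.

46.2 cm

Lens 1: 1/d_i1 = 1/f₁ − 1/d_o1 = 1/(26.0) − 1/(5.20) = -0.1538, so d_i1 = -6.500 cm.
The intermediate image is 6.500 cm to the left of lens 1 (virtual), which is 81.5 − (-6.500) = 88.00 cm to the left of lens 2, so d_o2 = +88.00 cm.
Lens 2: 1/d_i2 = 1/f₂ − 1/d_o2 = 1/(30.3) − 1/(88.00) = 0.02164, so d_i2 = 46.2 cm.
The final image is real, 46.2 cm to the right of lens 2 (overall magnification ≈ -0.66).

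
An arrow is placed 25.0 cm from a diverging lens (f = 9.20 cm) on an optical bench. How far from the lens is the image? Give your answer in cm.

6.73 cm

For a diverging lens, f = -9.20 cm.
Lens equation: 1/d_i = 1/f − 1/d_o = 1/(-9.200) − 1/(25.0) = -0.1087 − 0.04000 = -0.1487, so d_i = -6.73 cm.
The image is virtual, upright and reduced, on the same side as the object.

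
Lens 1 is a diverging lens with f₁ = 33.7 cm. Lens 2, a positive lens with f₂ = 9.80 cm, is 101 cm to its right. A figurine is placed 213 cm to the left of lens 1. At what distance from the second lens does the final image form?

10.6 cm

Lens 1 is diverging, so f₁ = −33.7 cm.
Lens 1: 1/d_i1 = 1/f₁ − 1/d_o1 = 1/(-33.7) − 1/(213) = -0.03437, so d_i1 = -29.10 cm.
The intermediate image is 29.10 cm to the left of lens 1 (virtual), which is 101 − (-29.10) = 130.1 cm to the left of lens 2, so d_o2 = +130.1 cm.
Lens 2: 1/d_i2 = 1/f₂ − 1/d_o2 = 1/(9.80) − 1/(130.1) = 0.09435, so d_i2 = 10.6 cm.
The final image is real, 10.6 cm to the right of lens 2 (overall magnification ≈ -0.011).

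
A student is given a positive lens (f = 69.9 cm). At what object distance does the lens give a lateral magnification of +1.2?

11.6 cm

m = −d_i/d_o ⇒ d_i = −m·d_o.
1/f = 1/d_o + 1/d_i = 1/d_o − 1/(m·d_o) = (1 − 1/m)/d_o, so d_o = f(1 − 1/m) = (69.90)(1 − 1/(+1.2)) = 11.6 cm.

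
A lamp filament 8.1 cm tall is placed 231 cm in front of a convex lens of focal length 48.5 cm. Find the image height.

2.15 cm

1/d_i = 1/f − 1/d_o = 1/(48.50) − 1/(231) = 0.01629, so d_i = 61.39 cm.
m = −d_i/d_o = -0.2658.
|h_i| = |m|·h_o = 0.2658 × 8.1 = 2.15 cm. The image is real, inverted and reduced, on the far side of the lens.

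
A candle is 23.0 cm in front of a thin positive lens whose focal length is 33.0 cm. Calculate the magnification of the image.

m = +3.30

1/d_i = 1/f − 1/d_o = 1/(33.00) − 1/(23.0) = -0.01318, so d_i = -75.90 cm.
m = −d_i/d_o = −(-75.90)/(23.0) = +3.30.
The image is virtual, upright and enlarged, on the same side as the object.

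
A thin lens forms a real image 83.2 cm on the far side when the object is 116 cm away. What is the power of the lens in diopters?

P = +2.06 D

d_i = +83.2 cm.
1/f = 1/d_o + 1/d_i = 1/(116) + 1/(83.2) = 0.02064 cm⁻¹.
f = 48.45 cm = 0.4845 m, so P = 1/f = +2.06 D.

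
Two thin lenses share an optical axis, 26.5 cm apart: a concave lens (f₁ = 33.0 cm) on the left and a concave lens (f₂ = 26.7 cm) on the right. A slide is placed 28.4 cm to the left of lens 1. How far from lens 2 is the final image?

Lens 1 is diverging, so f₁ = −33.0 cm.
Lens 1: 1/d_i1 = 1/f₁ − 1/d_o1 = 1/(-33.0) − 1/(28.4) = -0.06551, so d_i1 = -15.26 cm.
The intermediate image is 15.26 cm to the left of lens 1 (virtual), which is 26.5 − (-15.26) = 41.76 cm to the left of lens 2, so d_o2 = +41.76 cm.
Lens 2 is diverging, so f₂ = −26.7 cm.
Lens 2: 1/d_i2 = 1/f₂ − 1/d_o2 = 1/(-26.7) − 1/(41.76) = -0.06140, so d_i2 = -16.3 cm.
The final image is virtual, 16.3 cm to the left of lens 2 (overall magnification ≈ 0.21).

16.3 cm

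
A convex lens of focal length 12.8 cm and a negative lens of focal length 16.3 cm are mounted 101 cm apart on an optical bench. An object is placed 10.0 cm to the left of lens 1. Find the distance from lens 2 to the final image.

Lens 1: 1/d_i1 = 1/f₁ − 1/d_o1 = 1/(12.8) − 1/(10.0) = -0.02188, so d_i1 = -45.71 cm.
The intermediate image is 45.71 cm to the left of lens 1 (virtual), which is 101 − (-45.71) = 146.7 cm to the left of lens 2, so d_o2 = +146.7 cm.
Lens 2 is diverging, so f₂ = −16.3 cm.
Lens 2: 1/d_i2 = 1/f₂ − 1/d_o2 = 1/(-16.3) − 1/(146.7) = -0.06817, so d_i2 = -14.7 cm.
The final image is virtual, 14.7 cm to the left of lens 2 (overall magnification ≈ 0.46).

14.7 cm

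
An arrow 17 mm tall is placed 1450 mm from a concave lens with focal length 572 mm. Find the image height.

For a concave lens, f = -572 mm.
1/d_i = 1/f − 1/d_o = 1/(-572.0) − 1/(1450) = -0.002438, so d_i = -410.2 mm.
m = −d_i/d_o = +0.2829.
|h_i| = |m|·h_o = 0.2829 × 17 = 4.81 mm. The image is virtual, upright and reduced, on the same side as the object.

4.81 mm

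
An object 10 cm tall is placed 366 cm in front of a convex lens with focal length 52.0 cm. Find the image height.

1.66 cm

1/d_i = 1/f − 1/d_o = 1/(52.00) − 1/(366) = 0.01650, so d_i = 60.61 cm.
m = −d_i/d_o = -0.1656.
|h_i| = |m|·h_o = 0.1656 × 10 = 1.66 cm. The image is real, inverted and reduced, on the far side of the lens.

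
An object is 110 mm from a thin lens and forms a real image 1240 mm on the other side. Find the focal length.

f = 101 mm (converging)

Real image ⇒ d_i = +1240 mm.
1/f = 1/d_o + 1/d_i = 1/(110) + 1/(1240) = 0.009897, so f = 101 mm.
Since f is positive, the thin lens is converging.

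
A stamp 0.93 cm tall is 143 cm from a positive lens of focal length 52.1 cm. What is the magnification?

1/d_i = 1/f − 1/d_o = 1/(52.10) − 1/(143) = 0.01220, so d_i = 81.96 cm.
m = −d_i/d_o = −(81.96)/(143) = -0.573.
The image is real, inverted and reduced, on the far side of the lens.

m = -0.573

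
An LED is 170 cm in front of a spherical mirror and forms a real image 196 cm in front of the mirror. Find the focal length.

Real image ⇒ d_i = +196 cm.
1/f = 1/d_o + 1/d_i = 1/(170) + 1/(196) = 0.01098, so f = 91.0 cm.
Since f is positive, the spherical mirror is concave.

f = 91.0 cm (concave)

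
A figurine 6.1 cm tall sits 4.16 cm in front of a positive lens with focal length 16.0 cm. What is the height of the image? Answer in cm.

8.24 cm

1/d_i = 1/f − 1/d_o = 1/(16.00) − 1/(4.16) = -0.1779, so d_i = -5.622 cm.
m = −d_i/d_o = +1.351.
|h_i| = |m|·h_o = 1.351 × 6.1 = 8.24 cm. The image is virtual, upright and enlarged, on the same side as the object.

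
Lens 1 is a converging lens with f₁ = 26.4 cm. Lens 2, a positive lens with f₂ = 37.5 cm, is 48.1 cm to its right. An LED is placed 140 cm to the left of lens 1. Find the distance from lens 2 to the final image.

Lens 1: 1/d_i1 = 1/f₁ − 1/d_o1 = 1/(26.4) − 1/(140) = 0.03074, so d_i1 = 32.54 cm.
The intermediate image is 32.54 cm to the right of lens 1, which is 48.1 − (32.54) = 15.56 cm to the left of lens 2, so d_o2 = +15.56 cm.
Lens 2: 1/d_i2 = 1/f₂ − 1/d_o2 = 1/(37.5) − 1/(15.56) = -0.03760, so d_i2 = -26.6 cm.
The final image is virtual, 26.6 cm to the left of lens 2 (overall magnification ≈ -0.40).

26.6 cm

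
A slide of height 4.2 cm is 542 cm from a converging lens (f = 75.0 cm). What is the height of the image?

0.675 cm

1/d_i = 1/f − 1/d_o = 1/(75.00) − 1/(542) = 0.01149, so d_i = 87.04 cm.
m = −d_i/d_o = -0.1606.
|h_i| = |m|·h_o = 0.1606 × 4.2 = 0.675 cm. The image is real, inverted and reduced, on the far side of the lens.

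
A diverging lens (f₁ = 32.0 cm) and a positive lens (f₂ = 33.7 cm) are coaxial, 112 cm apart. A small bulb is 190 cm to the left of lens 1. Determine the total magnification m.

f₁ = −32.0 cm (diverging).
Lens 1: 1/d_i1 = 1/(-32.0) − 1/(190) = -0.03651, so d_i1 = -27.39 cm; m₁ = −d_i1/d_o1 = +0.1442.
d_o2 = 112 − (-27.39) = 139.4 cm.
Lens 2: 1/d_i2 = 1/(33.7) − 1/(139.4) = 0.02250, so d_i2 = 44.44 cm; m₂ = −d_i2/d_o2 = -0.3188.
m = m₁·m₂ = (+0.1442)(-0.3188) = -0.0460.

m = -0.0460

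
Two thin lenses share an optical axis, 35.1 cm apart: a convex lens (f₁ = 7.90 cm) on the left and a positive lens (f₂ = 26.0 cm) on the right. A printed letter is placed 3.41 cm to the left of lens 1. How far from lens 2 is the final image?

70.8 cm

Lens 1: 1/d_i1 = 1/f₁ − 1/d_o1 = 1/(7.90) − 1/(3.41) = -0.1667, so d_i1 = -6.000 cm.
The intermediate image is 6.000 cm to the left of lens 1 (virtual), which is 35.1 − (-6.000) = 41.10 cm to the left of lens 2, so d_o2 = +41.10 cm.
Lens 2: 1/d_i2 = 1/f₂ − 1/d_o2 = 1/(26.0) − 1/(41.10) = 0.01413, so d_i2 = 70.8 cm.
The final image is real, 70.8 cm to the right of lens 2 (overall magnification ≈ -3.0).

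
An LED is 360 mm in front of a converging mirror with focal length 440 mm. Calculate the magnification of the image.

1/d_i = 1/f − 1/d_o = 1/(440.0) − 1/(360) = -0.0005051, so d_i = -1980 mm.
m = −d_i/d_o = −(-1980)/(360) = +5.50.
The image is virtual, upright and enlarged, behind the mirror.

m = +5.50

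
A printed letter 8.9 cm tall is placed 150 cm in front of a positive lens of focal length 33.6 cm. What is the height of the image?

1/d_i = 1/f − 1/d_o = 1/(33.60) − 1/(150) = 0.02310, so d_i = 43.30 cm.
m = −d_i/d_o = -0.2887.
|h_i| = |m|·h_o = 0.2887 × 8.9 = 2.57 cm. The image is real, inverted and reduced, on the far side of the lens.

2.57 cm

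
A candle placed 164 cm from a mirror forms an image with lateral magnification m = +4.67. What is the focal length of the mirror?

m = −d_i/d_o ⇒ d_i = −m·d_o = −(+4.67)·(164) = -765.9 cm.
1/f = 1/d_o + 1/d_i = 1/(164) + 1/(-765.9) = 0.004792, so f = 209 cm.
Since f is positive, the mirror is concave.

f = 209 cm (concave)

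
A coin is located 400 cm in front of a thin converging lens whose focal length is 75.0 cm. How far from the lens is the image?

Lens equation: 1/d_i = 1/f − 1/d_o = 1/(75.00) − 1/(400) = 0.01333 − 0.002500 = 0.01083, so d_i = 92.3 cm.
The image is real, inverted and reduced, on the far side of the lens.

92.3 cm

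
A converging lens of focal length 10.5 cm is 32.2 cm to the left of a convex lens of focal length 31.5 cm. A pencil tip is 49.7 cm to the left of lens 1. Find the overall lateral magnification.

m = -0.669

Lens 1: 1/d_i1 = 1/(10.5) − 1/(49.7) = 0.07512, so d_i1 = 13.31 cm; m₁ = −d_i1/d_o1 = -0.2678.
d_o2 = 32.2 − (13.31) = 18.89 cm.
Lens 2: 1/d_i2 = 1/(31.5) − 1/(18.89) = -0.02119, so d_i2 = -47.19 cm; m₂ = −d_i2/d_o2 = +2.498.
m = m₁·m₂ = (-0.2678)(+2.498) = -0.669.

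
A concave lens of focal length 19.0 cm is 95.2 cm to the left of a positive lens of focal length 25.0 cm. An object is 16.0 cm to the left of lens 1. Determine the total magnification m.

m = -0.172

f₁ = −19.0 cm (diverging).
Lens 1: 1/d_i1 = 1/(-19.0) − 1/(16.0) = -0.1151, so d_i1 = -8.686 cm; m₁ = −d_i1/d_o1 = +0.5429.
d_o2 = 95.2 − (-8.686) = 103.9 cm.
Lens 2: 1/d_i2 = 1/(25.0) − 1/(103.9) = 0.03038, so d_i2 = 32.92 cm; m₂ = −d_i2/d_o2 = -0.3169.
m = m₁·m₂ = (+0.5429)(-0.3169) = -0.172.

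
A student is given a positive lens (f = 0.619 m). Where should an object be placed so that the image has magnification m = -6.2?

0.719 m

m = −d_i/d_o ⇒ d_i = −m·d_o.
1/f = 1/d_o + 1/d_i = 1/d_o − 1/(m·d_o) = (1 − 1/m)/d_o, so d_o = f(1 − 1/m) = (0.6190)(1 − 1/(-6.2)) = 0.719 m.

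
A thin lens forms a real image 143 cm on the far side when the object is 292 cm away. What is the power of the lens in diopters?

P = +1.04 D

d_i = +143 cm.
1/f = 1/d_o + 1/d_i = 1/(292) + 1/(143) = 0.01042 cm⁻¹.
f = 95.99 cm = 0.9599 m, so P = 1/f = +1.04 D.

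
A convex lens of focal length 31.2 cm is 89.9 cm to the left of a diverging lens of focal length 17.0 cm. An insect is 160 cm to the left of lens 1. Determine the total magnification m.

m = -0.0604

Lens 1: 1/d_i1 = 1/(31.2) − 1/(160) = 0.02580, so d_i1 = 38.76 cm; m₁ = −d_i1/d_o1 = -0.2422.
d_o2 = 89.9 − (38.76) = 51.14 cm.
f₂ = −17.0 cm (diverging).
Lens 2: 1/d_i2 = 1/(-17.0) − 1/(51.14) = -0.07838, so d_i2 = -12.76 cm; m₂ = −d_i2/d_o2 = +0.2495.
m = m₁·m₂ = (-0.2422)(+0.2495) = -0.0604.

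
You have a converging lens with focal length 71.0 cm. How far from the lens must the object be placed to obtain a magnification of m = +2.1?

m = −d_i/d_o ⇒ d_i = −m·d_o.
1/f = 1/d_o + 1/d_i = 1/d_o − 1/(m·d_o) = (1 − 1/m)/d_o, so d_o = f(1 − 1/m) = (71.00)(1 − 1/(+2.1)) = 37.2 cm.

37.2 cm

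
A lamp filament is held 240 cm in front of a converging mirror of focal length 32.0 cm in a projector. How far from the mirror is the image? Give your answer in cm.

Mirror equation: 1/d_i = 1/f − 1/d_o = 1/(32.00) − 1/(240) = 0.03125 − 0.004167 = 0.02708, so d_i = 36.9 cm.
The image is real, inverted and reduced, in front of the mirror.

36.9 cm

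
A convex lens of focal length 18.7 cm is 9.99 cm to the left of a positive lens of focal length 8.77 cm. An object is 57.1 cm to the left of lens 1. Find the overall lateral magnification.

Lens 1: 1/d_i1 = 1/(18.7) − 1/(57.1) = 0.03596, so d_i1 = 27.81 cm; m₁ = −d_i1/d_o1 = -0.4870.
d_o2 = 9.99 − (27.81) = -17.82 cm (virtual object).
Lens 2: 1/d_i2 = 1/(8.77) − 1/(-17.82) = 0.1701, so d_i2 = 5.877 cm; m₂ = −d_i2/d_o2 = +0.3298.
m = m₁·m₂ = (-0.4870)(+0.3298) = -0.161.

m = -0.161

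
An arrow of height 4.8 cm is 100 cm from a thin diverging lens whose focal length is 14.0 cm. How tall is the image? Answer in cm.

0.589 cm

For a diverging lens, f = -14.0 cm.
1/d_i = 1/f − 1/d_o = 1/(-14.00) − 1/(100) = -0.08143, so d_i = -12.28 cm.
m = −d_i/d_o = +0.1228.
|h_i| = |m|·h_o = 0.1228 × 4.8 = 0.589 cm. The image is virtual, upright and reduced, on the same side as the object.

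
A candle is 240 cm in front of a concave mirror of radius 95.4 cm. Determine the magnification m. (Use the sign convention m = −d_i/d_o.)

f = R/2 = 95.4/2 = 47.70 cm.
1/d_i = 1/f − 1/d_o = 1/(47.70) − 1/(240) = 0.01680, so d_i = 59.53 cm.
m = −d_i/d_o = −(59.53)/(240) = -0.248.
The image is real, inverted and reduced, in front of the mirror.

m = -0.248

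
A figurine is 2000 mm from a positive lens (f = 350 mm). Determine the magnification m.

m = -0.212

1/d_i = 1/f − 1/d_o = 1/(350.0) − 1/(2000) = 0.002357, so d_i = 424.2 mm.
m = −d_i/d_o = −(424.2)/(2000) = -0.212.
The image is real, inverted and reduced, on the far side of the lens.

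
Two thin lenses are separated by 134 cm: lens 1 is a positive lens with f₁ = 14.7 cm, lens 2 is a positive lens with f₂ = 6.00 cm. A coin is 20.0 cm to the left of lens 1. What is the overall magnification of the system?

Lens 1: 1/d_i1 = 1/(14.7) − 1/(20.0) = 0.01803, so d_i1 = 55.47 cm; m₁ = −d_i1/d_o1 = -2.773.
d_o2 = 134 − (55.47) = 78.53 cm.
Lens 2: 1/d_i2 = 1/(6.00) − 1/(78.53) = 0.1539, so d_i2 = 6.496 cm; m₂ = −d_i2/d_o2 = -0.08272.
m = m₁·m₂ = (-2.773)(-0.08272) = +0.229.

m = +0.229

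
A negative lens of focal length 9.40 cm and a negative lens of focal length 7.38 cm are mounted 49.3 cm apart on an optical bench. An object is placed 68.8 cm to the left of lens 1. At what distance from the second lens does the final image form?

6.54 cm

Lens 1 is diverging, so f₁ = −9.40 cm.
Lens 1: 1/d_i1 = 1/f₁ − 1/d_o1 = 1/(-9.40) − 1/(68.8) = -0.1209, so d_i1 = -8.270 cm.
The intermediate image is 8.270 cm to the left of lens 1 (virtual), which is 49.3 − (-8.270) = 57.57 cm to the left of lens 2, so d_o2 = +57.57 cm.
Lens 2 is diverging, so f₂ = −7.38 cm.
Lens 2: 1/d_i2 = 1/f₂ − 1/d_o2 = 1/(-7.38) − 1/(57.57) = -0.1529, so d_i2 = -6.54 cm.
The final image is virtual, 6.54 cm to the left of lens 2 (overall magnification ≈ 0.014).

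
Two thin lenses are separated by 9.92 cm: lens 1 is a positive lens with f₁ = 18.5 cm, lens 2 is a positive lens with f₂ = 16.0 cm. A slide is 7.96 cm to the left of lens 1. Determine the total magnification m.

m = -3.56

Lens 1: 1/d_i1 = 1/(18.5) − 1/(7.96) = -0.07157, so d_i1 = -13.97 cm; m₁ = −d_i1/d_o1 = +1.755.
d_o2 = 9.92 − (-13.97) = 23.89 cm.
Lens 2: 1/d_i2 = 1/(16.0) − 1/(23.89) = 0.02064, so d_i2 = 48.45 cm; m₂ = −d_i2/d_o2 = -2.028.
m = m₁·m₂ = (+1.755)(-2.028) = -3.56.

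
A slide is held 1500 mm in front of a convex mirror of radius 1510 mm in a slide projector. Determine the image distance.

f = R/2 = 1510/2 = 755.0 mm; for a convex mirror, f = -755.0 mm.
Mirror equation: 1/v = 1/f − 1/u = 1/(-755.0) − 1/(1500) = -0.001325 − 0.0006667 = -0.001991, so v = -502 mm.
The image is virtual, upright and reduced, behind the mirror.

502 mm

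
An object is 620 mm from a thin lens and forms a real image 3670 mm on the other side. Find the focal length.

Real image ⇒ d_i = +3670 mm.
1/f = 1/d_o + 1/d_i = 1/(620) + 1/(3670) = 0.001885, so f = 530 mm.
Since f is positive, the thin lens is converging.

f = 530 mm (converging)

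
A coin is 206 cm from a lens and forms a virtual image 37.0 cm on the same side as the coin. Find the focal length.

f = -45.1 cm (diverging)

Virtual image ⇒ d_i = −37.0 cm.
1/f = 1/d_o + 1/d_i = 1/(206) + 1/(-37.0) = -0.02217, so f = -45.1 cm.
Since f is negative, the lens is diverging.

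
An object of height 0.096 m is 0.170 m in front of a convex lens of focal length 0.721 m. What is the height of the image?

0.126 m

1/d_i = 1/f − 1/d_o = 1/(0.7210) − 1/(0.170) = -4.495, so d_i = -0.2225 m.
m = −d_i/d_o = +1.309.
|h_i| = |m|·h_o = 1.309 × 0.096 = 0.126 m. The image is virtual, upright and enlarged, on the same side as the object.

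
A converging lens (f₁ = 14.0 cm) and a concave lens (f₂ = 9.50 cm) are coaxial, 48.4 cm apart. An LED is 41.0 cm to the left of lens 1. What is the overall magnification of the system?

Lens 1: 1/d_i1 = 1/(14.0) − 1/(41.0) = 0.04704, so d_i1 = 21.26 cm; m₁ = −d_i1/d_o1 = -0.5185.
d_o2 = 48.4 − (21.26) = 27.14 cm.
f₂ = −9.50 cm (diverging).
Lens 2: 1/d_i2 = 1/(-9.50) − 1/(27.14) = -0.1421, so d_i2 = -7.037 cm; m₂ = −d_i2/d_o2 = +0.2593.
m = m₁·m₂ = (-0.5185)(+0.2593) = -0.134.

m = -0.134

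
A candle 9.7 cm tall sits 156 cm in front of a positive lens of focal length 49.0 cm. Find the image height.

4.44 cm

1/d_i = 1/f − 1/d_o = 1/(49.00) − 1/(156) = 0.01400, so d_i = 71.44 cm.
m = −d_i/d_o = -0.4579.
|h_i| = |m|·h_o = 0.4579 × 9.7 = 4.44 cm. The image is real, inverted and reduced, on the far side of the lens.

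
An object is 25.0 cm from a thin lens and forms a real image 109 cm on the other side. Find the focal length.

Real image ⇒ d_i = +109 cm.
1/f = 1/d_o + 1/d_i = 1/(25.0) + 1/(109) = 0.04917, so f = 20.3 cm.
Since f is positive, the thin lens is converging.

f = 20.3 cm (converging)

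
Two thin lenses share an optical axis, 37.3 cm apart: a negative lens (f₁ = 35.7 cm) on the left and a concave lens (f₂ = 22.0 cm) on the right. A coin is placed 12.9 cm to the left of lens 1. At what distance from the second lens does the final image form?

Lens 1 is diverging, so f₁ = −35.7 cm.
Lens 1: 1/d_i1 = 1/f₁ − 1/d_o1 = 1/(-35.7) − 1/(12.9) = -0.1055, so d_i1 = -9.476 cm.
The intermediate image is 9.476 cm to the left of lens 1 (virtual), which is 37.3 − (-9.476) = 46.78 cm to the left of lens 2, so d_o2 = +46.78 cm.
Lens 2 is diverging, so f₂ = −22.0 cm.
Lens 2: 1/d_i2 = 1/f₂ − 1/d_o2 = 1/(-22.0) − 1/(46.78) = -0.06683, so d_i2 = -15.0 cm.
The final image is virtual, 15.0 cm to the left of lens 2 (overall magnification ≈ 0.23).

15.0 cm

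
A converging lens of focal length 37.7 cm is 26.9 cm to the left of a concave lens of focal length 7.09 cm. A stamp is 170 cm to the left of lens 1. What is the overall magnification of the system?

Lens 1: 1/d_i1 = 1/(37.7) − 1/(170) = 0.02064, so d_i1 = 48.44 cm; m₁ = −d_i1/d_o1 = -0.2849.
d_o2 = 26.9 − (48.44) = -21.54 cm (virtual object).
f₂ = −7.09 cm (diverging).
Lens 2: 1/d_i2 = 1/(-7.09) − 1/(-21.54) = -0.09462, so d_i2 = -10.57 cm; m₂ = −d_i2/d_o2 = -0.4907.
m = m₁·m₂ = (-0.2849)(-0.4907) = +0.140.

m = +0.140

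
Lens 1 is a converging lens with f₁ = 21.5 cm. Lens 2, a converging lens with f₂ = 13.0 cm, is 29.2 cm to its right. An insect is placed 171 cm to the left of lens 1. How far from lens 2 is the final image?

Lens 1: 1/d_i1 = 1/f₁ − 1/d_o1 = 1/(21.5) − 1/(171) = 0.04066, so d_i1 = 24.59 cm.
The intermediate image is 24.59 cm to the right of lens 1, which is 29.2 − (24.59) = 4.610 cm to the left of lens 2, so d_o2 = +4.610 cm.
Lens 2: 1/d_i2 = 1/f₂ − 1/d_o2 = 1/(13.0) − 1/(4.610) = -0.1400, so d_i2 = -7.14 cm.
The final image is virtual, 7.14 cm to the left of lens 2 (overall magnification ≈ -0.22).

7.14 cm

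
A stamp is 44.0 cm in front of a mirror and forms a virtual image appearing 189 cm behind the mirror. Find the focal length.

f = 57.4 cm (concave)

Virtual image ⇒ d_i = −189 cm.
1/f = 1/d_o + 1/d_i = 1/(44.0) + 1/(-189) = 0.01744, so f = 57.4 cm.
Since f is positive, the mirror is concave.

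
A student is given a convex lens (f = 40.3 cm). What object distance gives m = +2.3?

m = −d_i/d_o ⇒ d_i = −m·d_o.
1/f = 1/d_o + 1/d_i = 1/d_o − 1/(m·d_o) = (1 − 1/m)/d_o, so d_o = f(1 − 1/m) = (40.30)(1 − 1/(+2.3)) = 22.8 cm.

22.8 cm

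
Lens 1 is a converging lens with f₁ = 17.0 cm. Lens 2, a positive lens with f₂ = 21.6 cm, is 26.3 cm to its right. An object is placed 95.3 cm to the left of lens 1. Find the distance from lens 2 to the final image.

7.58 cm

Lens 1: 1/d_i1 = 1/f₁ − 1/d_o1 = 1/(17.0) − 1/(95.3) = 0.04833, so d_i1 = 20.69 cm.
The intermediate image is 20.69 cm to the right of lens 1, which is 26.3 − (20.69) = 5.610 cm to the left of lens 2, so d_o2 = +5.610 cm.
Lens 2: 1/d_i2 = 1/f₂ − 1/d_o2 = 1/(21.6) − 1/(5.610) = -0.1320, so d_i2 = -7.58 cm.
The final image is virtual, 7.58 cm to the left of lens 2 (overall magnification ≈ -0.29).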